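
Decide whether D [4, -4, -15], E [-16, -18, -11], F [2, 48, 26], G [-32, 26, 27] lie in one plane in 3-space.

With D as base: DE = (-20, -14, 4), DF = (-2, 52, 41), DG = (-36, 30, 42).
DF × DG = (954, -1392, 1812).
DE · (DF × DG) = 7656.
Since 7656 ≠ 0, the four points are not coplanar.

No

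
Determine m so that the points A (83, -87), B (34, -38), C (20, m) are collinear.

-24

Collinearity: (C − A) must be parallel to (B − A) = (-49, 49).
Cross-multiplying the components: (m − (-87))·(-49) = (-63)·(49).
Solving gives m = -24.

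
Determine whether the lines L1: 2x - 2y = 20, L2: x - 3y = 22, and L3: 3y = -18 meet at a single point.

Yes

Intersecting L1 and L2: solving the 2×2 system gives (x, y) = (4, -6).
Substitute into L3: (0)(4) + (3)(-6) = -18.
This equals -18, so (4, -6) lies on all three lines and they are concurrent.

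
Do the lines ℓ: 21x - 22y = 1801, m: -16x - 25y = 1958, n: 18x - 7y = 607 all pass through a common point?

Intersecting ℓ and m: solving the 2×2 system gives (x, y) = (1949/877, -69934/877).
Substitute into n: (18)(1949/877) + (-7)(-69934/877) = 524620/877.
But n requires 607 ≠ 524620/877, so the three lines have no common point.

No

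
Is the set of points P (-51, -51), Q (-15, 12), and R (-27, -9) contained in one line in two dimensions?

Yes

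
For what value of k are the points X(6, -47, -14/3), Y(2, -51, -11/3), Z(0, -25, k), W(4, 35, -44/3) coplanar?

Normal to plane XYW: n = (-42, -42, -336); plane equation n·P = 3290.
Requiring n·Z = 3290: (-336)k + (1050) = 3290.
So k = -20/3.

-20/3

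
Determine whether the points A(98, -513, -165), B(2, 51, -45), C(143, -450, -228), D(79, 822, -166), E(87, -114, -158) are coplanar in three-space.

No

The plane through A, B, C has normal n = AB × AC = (-43092, -648, -31428) and equation n·P = 1295028.
Checking the remaining points: n·D = 1280124, n·E = 1290492.
Since n·D = 1280124 ≠ 1295028, D is off the plane and the points are not all coplanar.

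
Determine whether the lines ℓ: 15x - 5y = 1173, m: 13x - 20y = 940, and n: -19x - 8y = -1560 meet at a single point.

No

Intersecting ℓ and m: solving the 2×2 system gives (x, y) = (3752/47, 1149/235).
Substitute into n: (-19)(3752/47) + (-8)(1149/235) = -365632/235.
But n requires -1560 ≠ -365632/235, so the three lines have no common point.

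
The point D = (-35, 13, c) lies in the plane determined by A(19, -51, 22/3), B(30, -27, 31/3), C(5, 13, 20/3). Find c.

-4/3

The plane through A, B, C has equation −208x − (104/3)y + 1040z = 16328/3.
Substituting D: (1040)c + (20488/3) = 16328/3, so c = -4/3.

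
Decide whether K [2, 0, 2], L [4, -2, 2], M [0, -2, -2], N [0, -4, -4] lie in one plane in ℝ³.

A normal to the plane through K, L, M is n = KL × KM = (8, 8, -8).
The plane has equation n·P = 0. For N: n·N = 0.
Equal, so N lies in the plane and all four are coplanar.

Yes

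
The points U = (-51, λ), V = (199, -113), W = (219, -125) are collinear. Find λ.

37

The three points are collinear iff det[UV; UW] = 0.
This determinant is linear in λ: (20)λ + (-740) = 0, so λ = 37.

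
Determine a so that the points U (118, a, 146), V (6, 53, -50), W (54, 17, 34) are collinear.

Direction VW = (48, -36, 84). From the x-coordinate of U, the parameter along the line is τ = (118 − 6)/48 = 7/3.
Then a = 53 + 7/3·(-36) = -31.

-31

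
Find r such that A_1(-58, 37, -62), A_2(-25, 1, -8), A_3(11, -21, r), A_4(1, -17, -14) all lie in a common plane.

-30

Normal to plane A_1A_2A_4: n = (1188, 1602, 342); plane equation n·P = -30834.
Requiring n·A_3 = -30834: (342)r + (-20574) = -30834.
So r = -30.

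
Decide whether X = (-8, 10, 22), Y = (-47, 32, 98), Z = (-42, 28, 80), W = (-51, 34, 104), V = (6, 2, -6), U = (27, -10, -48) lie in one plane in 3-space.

Yes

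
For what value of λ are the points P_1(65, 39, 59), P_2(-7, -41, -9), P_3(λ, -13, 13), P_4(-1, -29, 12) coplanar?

19

Normal to plane P_1P_2P_4: n = (-864, 1104, -384); plane equation n·P = -35760.
Requiring n·P_3 = -35760: (-864)λ + (-19344) = -35760.
So λ = 19.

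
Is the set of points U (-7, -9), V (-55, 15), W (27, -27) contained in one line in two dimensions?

No

UV = (-48, 24), UW = (34, -18).
det[UV; UW] = (-48)(-18) − (24)(34) = 48.
The determinant is nonzero, so they are not collinear.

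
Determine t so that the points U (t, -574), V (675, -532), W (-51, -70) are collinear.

741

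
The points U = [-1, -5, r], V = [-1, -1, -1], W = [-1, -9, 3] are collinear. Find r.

1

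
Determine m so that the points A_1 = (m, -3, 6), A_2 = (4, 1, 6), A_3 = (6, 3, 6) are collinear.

Collinearity requires A_1A_2 × A_1A_3 = 0; each component is linear in m.
The z-component gives (-2)m + (0) = 0, so m = 0.
The remaining components then also vanish.

0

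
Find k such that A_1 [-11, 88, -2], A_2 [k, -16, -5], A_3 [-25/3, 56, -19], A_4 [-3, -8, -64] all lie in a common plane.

Coplanarity ⇔ det[A_1A_2; A_1A_3; A_1A_4] = 0.
Expanding, this is linear in k: (352)k + (2464/3) = 0.
So k = -7/3.

-7/3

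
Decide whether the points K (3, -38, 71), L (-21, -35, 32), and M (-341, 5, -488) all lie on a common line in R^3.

KL = (-24, 3, -39), KM = (-344, 43, -559).
KL × KM = (0, 0, 0).
The cross product vanishes, so the three points are collinear.

Yes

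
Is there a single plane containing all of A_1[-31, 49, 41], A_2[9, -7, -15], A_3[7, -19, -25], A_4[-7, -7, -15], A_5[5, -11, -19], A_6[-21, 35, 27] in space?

The plane through A_1, A_2, A_3 has normal n = A_1A_2 × A_1A_3 = (-112, 512, -592) and equation n·P = 4288.
Checking the remaining points: n·A_4 = 6080, n·A_5 = 5056, n·A_6 = 4288.
Since n·A_4 = 6080 ≠ 4288, A_4 is off the plane and the points are not all coplanar.

No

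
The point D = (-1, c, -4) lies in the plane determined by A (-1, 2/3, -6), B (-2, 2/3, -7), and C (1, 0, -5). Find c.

2

Coplanarity requires AB · (AC × AD) = 0.
AB = (-1, 0, -1), AC = (2, -2/3, 1); the triple product is linear in c with coefficient -1 and constant term 2.
Setting it to zero: c = 2.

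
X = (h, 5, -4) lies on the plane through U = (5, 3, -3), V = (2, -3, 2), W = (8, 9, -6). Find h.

A normal to the plane is n = UV × UW = (-12, 6, 0).
X lies in the plane iff n · UX = 0.
This gives (-12)h + (72) = 0, so h = 6.

6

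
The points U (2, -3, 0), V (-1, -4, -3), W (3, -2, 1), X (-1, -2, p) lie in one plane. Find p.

Coplanarity ⇔ det[UV; UW; UX] = 0.
Expanding, this is linear in p: (-2)p + (-6) = 0.
So p = -3.

-3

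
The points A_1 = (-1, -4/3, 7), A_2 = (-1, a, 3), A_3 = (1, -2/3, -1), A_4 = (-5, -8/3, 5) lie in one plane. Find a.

-4/3

Normal to plane A_1A_3A_4: n = (-12, 36, 0); plane equation n·P = -36.
Requiring n·A_2 = -36: (36)a + (12) = -36.
So a = -4/3.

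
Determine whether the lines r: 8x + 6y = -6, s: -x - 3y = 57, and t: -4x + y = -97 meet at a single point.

The three lines meet at one point iff the augmented coefficient matrix [aᵢ bᵢ cᵢ] has rank < 3, i.e. its determinant vanishes.
Here the determinant is 0.
It vanishes, so the lines are concurrent at (18, -25).

Yes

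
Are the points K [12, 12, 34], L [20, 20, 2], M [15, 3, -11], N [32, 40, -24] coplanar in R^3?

The four points are coplanar iff the 3×3 determinant with rows KL, KM, KN is zero.
Rows: (8, 8, -32), (3, -9, -45), (20, 28, -58).
Expanding along the first row: (8)(1782) − (8)(726) + (-32)(264) = 0.
Zero determinant ⇒ coplanar.

Yes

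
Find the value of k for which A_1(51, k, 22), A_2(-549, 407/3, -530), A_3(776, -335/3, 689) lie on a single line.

71/3

Direction A_2A_3 = (1325, -742/3, 1219). From the x-coordinate of A_1, the parameter along the line is τ = (51 − (-549))/1325 = 24/53.
Then k = 407/3 + 24/53·(-742/3) = 71/3.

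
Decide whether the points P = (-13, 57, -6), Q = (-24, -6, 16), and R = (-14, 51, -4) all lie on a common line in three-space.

No

PQ = (-11, -63, 22), PR = (-1, -6, 2).
PQ × PR = (6, 0, 3).
The cross product is nonzero, so the points do not lie on one line.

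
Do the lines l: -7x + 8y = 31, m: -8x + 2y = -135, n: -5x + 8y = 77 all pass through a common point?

The three lines meet at one point iff the augmented coefficient matrix [aᵢ bᵢ cᵢ] has rank < 3, i.e. its determinant vanishes.
Here the determinant is 16.
Nonzero, so no common point exists.

No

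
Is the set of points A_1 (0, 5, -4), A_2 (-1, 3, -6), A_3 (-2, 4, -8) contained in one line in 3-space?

No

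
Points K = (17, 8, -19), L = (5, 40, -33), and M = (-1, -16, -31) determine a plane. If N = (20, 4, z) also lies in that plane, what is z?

A normal to the plane is n = KL × KM = (-720, 108, 864).
N lies in the plane iff n · KN = 0.
This gives (864)z + (13824) = 0, so z = -16.

-16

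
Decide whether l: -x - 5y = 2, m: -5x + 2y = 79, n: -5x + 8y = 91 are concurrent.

Intersecting l and m: solving the 2×2 system gives (x, y) = (-133/9, 23/9).
Substitute into n: (-5)(-133/9) + (8)(23/9) = 283/3.
But n requires 91 ≠ 283/3, so the three lines have no common point.

No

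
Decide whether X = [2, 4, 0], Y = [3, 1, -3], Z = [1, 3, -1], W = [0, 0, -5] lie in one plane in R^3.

No

With X as base: XY = (1, -3, -3), XZ = (-1, -1, -1), XW = (-2, -4, -5).
XZ × XW = (1, -3, 2).
XY · (XZ × XW) = 4.
Since 4 ≠ 0, the four points are not coplanar.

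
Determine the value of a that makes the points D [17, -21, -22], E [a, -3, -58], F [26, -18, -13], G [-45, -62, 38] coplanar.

The points are coplanar iff DE · (DF × DG) = 0.
Expanding, this is linear in a: (549)a + (-22509) = 0.
So a = 41.

41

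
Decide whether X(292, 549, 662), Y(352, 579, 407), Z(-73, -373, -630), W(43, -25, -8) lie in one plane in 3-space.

Yes

A normal to the plane through X, Y, Z is n = XY × XZ = (-273870, 170595, -44370).
The plane has equation n·P = -15686325. For W: n·W = -15686325.
Equal, so W lies in the plane and all four are coplanar.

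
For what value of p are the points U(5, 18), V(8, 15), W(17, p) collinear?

6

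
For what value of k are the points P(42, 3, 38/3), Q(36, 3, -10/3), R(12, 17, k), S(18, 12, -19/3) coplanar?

8/3

Normal to plane PQS: n = (144, 270, -54); plane equation n·X = 6174.
Requiring n·R = 6174: (-54)k + (6318) = 6174.
So k = 8/3.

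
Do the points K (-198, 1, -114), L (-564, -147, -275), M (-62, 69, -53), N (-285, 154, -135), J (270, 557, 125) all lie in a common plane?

The plane through K, L, M has normal n = KL × KM = (1920, 430, -4760) and equation n·P = 162910.
Checking the remaining points: n·N = 161620, n·J = 162910.
Since n·N = 161620 ≠ 162910, N is off the plane and the points are not all coplanar.

No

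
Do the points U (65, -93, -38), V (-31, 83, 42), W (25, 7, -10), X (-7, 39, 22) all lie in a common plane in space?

With U as base: UV = (-96, 176, 80), UW = (-40, 100, 28), UX = (-72, 132, 60).
UW × UX = (2304, 384, 1920).
UV · (UW × UX) = 0.
The scalar triple product vanishes, so the four points are coplanar.

Yes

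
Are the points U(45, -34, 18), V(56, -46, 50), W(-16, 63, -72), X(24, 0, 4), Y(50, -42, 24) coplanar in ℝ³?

The plane through U, V, W has normal n = UV × UW = (-2024, -962, 335) and equation n·P = -52342.
Checking the remaining points: n·X = -47236, n·Y = -52756.
Since n·X = -47236 ≠ -52342, X is off the plane and the points are not all coplanar.

No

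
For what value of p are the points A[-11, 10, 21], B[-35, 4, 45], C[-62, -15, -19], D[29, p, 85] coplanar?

The points are coplanar iff AB · (AC × AD) = 0.
Expanding, this is linear in p: (-2184)p + (74256) = 0.
So p = 34.

34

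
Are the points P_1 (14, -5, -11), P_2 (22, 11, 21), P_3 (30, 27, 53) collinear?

Yes

P_1P_2 = (8, 16, 32), P_1P_3 = (16, 32, 64).
Each component of P_1P_3 is 2 times the corresponding component of P_1P_2, so P_1P_3 = 2·P_1P_2 and the points are collinear.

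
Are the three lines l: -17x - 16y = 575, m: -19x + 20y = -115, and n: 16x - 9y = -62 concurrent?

No

Intersecting l and m: solving the 2×2 system gives (x, y) = (-15, -20).
Substitute into n: (16)(-15) + (-9)(-20) = -60.
But n requires -62 ≠ -60, so the three lines have no common point.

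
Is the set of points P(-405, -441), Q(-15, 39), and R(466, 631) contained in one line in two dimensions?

Yes

PQ = (390, 480), PR = (871, 1072).
Twice the signed area of △PQR is (390)(1072) − (480)(871) = 0.
The triangle is degenerate (zero area), so the points are collinear.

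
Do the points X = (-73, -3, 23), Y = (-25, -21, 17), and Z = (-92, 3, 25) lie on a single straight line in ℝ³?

No

XY = (48, -18, -6), XZ = (-19, 6, 2).
Comparing components 3 and 1: (-6)(-19) − (48)(2) = 18 ≠ 0, so XY and XZ are not parallel and the points are not collinear.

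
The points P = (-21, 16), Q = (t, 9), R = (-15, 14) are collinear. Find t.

The three points are collinear iff det[PQ; PR] = 0.
This determinant is linear in t: (-2)t + (0) = 0, so t = 0.

0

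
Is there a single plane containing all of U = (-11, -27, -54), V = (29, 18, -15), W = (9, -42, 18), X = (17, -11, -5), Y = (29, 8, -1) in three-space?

The plane through U, V, W has normal n = UV × UW = (3825, -2100, -1500) and equation n·P = 95625.
Checking the remaining points: n·X = 95625, n·Y = 95625.
All equal 95625, so all 5 points lie in one plane.

Yes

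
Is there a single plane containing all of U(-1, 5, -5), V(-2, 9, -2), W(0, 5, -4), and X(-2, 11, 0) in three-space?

Yes

A normal to the plane through U, V, W is n = UV × UW = (4, 4, -4).
The plane has equation n·P = 36. For X: n·X = 36.
Equal, so X lies in the plane and all four are coplanar.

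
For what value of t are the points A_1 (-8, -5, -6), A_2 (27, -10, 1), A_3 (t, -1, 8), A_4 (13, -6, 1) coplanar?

Coplanarity ⇔ det[A_1A_2; A_1A_3; A_1A_4] = 0.
Expanding, this is linear in t: (28)t + (-364) = 0.
So t = 13.

13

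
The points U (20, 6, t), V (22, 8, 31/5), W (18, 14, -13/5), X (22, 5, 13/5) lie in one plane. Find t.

-21/5

The points are coplanar iff UV · (UW × UX) = 0.
Expanding, this is linear in t: (-12)t + (-252/5) = 0.
So t = -21/5.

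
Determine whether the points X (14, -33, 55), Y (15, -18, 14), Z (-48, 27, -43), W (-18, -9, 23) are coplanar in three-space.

With X as base: XY = (1, 15, -41), XZ = (-62, 60, -98), XW = (-32, 24, -32).
XZ × XW = (432, 1152, 432).
XY · (XZ × XW) = 0.
The scalar triple product vanishes, so the four points are coplanar.

Yes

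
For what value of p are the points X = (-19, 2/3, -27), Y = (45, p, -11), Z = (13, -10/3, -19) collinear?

-22/3

Collinearity requires XY × XZ = 0; each component is linear in p.
The x-component gives (8)p + (176/3) = 0, so p = -22/3.
The remaining components then also vanish.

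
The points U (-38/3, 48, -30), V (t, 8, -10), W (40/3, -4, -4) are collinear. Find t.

22/3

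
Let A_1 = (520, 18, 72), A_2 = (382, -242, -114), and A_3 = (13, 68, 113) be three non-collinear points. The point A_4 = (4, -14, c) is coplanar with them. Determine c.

A normal to the plane is n = A_1A_2 × A_1A_3 = (-1360, 99960, -138720).
A_4 lies in the plane iff n · A_1A_4 = 0.
This gives (-138720)c + (7490880) = 0, so c = 54.

54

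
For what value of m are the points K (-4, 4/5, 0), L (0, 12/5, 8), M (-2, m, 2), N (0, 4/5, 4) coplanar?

4/5

The points are coplanar iff KL · (KM × KN) = 0.
Expanding, this is linear in m: (-16)m + (64/5) = 0.
So m = 4/5.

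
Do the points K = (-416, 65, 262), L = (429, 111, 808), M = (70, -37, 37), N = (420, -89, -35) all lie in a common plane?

A normal to the plane through K, L, M is n = KL × KM = (45342, 455481, -108546).
The plane has equation n·P = -17695059. For N: n·N = -17695059.
Equal, so N lies in the plane and all four are coplanar.

Yes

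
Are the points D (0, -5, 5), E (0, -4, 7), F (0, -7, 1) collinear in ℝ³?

DE = (0, 1, 2), DF = (0, -2, -4).
DE × DF = (0, 0, 0).
The cross product vanishes, so the three points are collinear.

Yes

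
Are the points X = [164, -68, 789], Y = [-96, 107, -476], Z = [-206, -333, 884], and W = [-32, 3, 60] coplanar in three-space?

Yes

A normal to the plane through X, Y, Z is n = XY × XZ = (-318600, 492750, 133650).
The plane has equation n·P = 19692450. For W: n·W = 19692450.
Equal, so W lies in the plane and all four are coplanar.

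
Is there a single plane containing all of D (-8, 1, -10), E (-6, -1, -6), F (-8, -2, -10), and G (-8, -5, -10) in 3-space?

A normal to the plane through D, E, F is n = DE × DF = (12, 0, -6).
The plane has equation n·P = -36. For G: n·G = -36.
Equal, so G lies in the plane and all four are coplanar.

Yes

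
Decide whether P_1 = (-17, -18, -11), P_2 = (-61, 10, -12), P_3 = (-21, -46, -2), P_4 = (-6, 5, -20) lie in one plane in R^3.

No

With P_1 as base: P_1P_2 = (-44, 28, -1), P_1P_3 = (-4, -28, 9), P_1P_4 = (11, 23, -9).
P_1P_3 × P_1P_4 = (45, 63, 216).
P_1P_2 · (P_1P_3 × P_1P_4) = -432.
Since -432 ≠ 0, the four points are not coplanar.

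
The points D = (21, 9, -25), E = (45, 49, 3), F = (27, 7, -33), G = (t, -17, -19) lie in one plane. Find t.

-21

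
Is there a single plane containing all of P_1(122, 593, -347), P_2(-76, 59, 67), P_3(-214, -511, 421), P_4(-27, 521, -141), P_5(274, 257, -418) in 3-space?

No

The plane through P_1, P_2, P_3 has normal n = P_1P_2 × P_1P_3 = (46944, 12960, 39168) and equation n·P = -178848.
Checking the remaining points: n·P_4 = -38016, n·P_5 = -178848.
Since n·P_4 = -38016 ≠ -178848, P_4 is off the plane and the points are not all coplanar.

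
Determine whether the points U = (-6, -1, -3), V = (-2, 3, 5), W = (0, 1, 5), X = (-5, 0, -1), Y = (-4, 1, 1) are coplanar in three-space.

The plane through U, V, W has normal n = UV × UW = (16, 16, -16) and equation n·P = -64.
Checking the remaining points: n·X = -64, n·Y = -64.
All equal -64, so all 5 points lie in one plane.

Yes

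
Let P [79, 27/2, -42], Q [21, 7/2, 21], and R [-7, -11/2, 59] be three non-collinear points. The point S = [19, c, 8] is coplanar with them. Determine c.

Coplanarity requires PQ · (PR × PS) = 0.
PQ = (-58, -10, 63), PR = (-86, -19, 101); the triple product is linear in c with coefficient 440 and constant term -5060.
Setting it to zero: c = 23/2.

23/2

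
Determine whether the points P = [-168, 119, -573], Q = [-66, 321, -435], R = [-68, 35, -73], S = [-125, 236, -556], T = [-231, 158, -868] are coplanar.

The plane through P, Q, R has normal n = PQ × PR = (112592, -37200, -28768) and equation n·X = -6858192.
Checking the remaining points: n·S = -6858192, n·T = -6915728.
Since n·T = -6915728 ≠ -6858192, T is off the plane and the points are not all coplanar.

No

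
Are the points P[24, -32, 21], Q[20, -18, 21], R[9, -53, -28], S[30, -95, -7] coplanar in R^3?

Yes

With P as base: PQ = (-4, 14, 0), PR = (-15, -21, -49), PS = (6, -63, -28).
PR × PS = (-2499, -714, 1071).
PQ · (PR × PS) = 0.
The scalar triple product vanishes, so the four points are coplanar.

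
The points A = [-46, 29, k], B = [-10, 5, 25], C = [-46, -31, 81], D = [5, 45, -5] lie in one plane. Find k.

65

The points are coplanar iff AB · (AC × AD) = 0.
Expanding, this is linear in k: (900)k + (-58500) = 0.
So k = 65.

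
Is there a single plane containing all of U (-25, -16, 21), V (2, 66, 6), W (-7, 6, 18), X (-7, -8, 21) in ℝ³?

The four points are coplanar iff the 3×3 determinant with rows UV, UW, UX is zero.
Rows: (27, 82, -15), (18, 22, -3), (18, 8, 0).
Expanding along the first row: (27)(24) − (82)(54) + (-15)(-252) = 0.
Zero determinant ⇒ coplanar.

Yes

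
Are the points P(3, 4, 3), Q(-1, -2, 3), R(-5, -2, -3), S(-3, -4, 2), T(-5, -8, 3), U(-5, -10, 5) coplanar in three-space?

The plane through P, Q, R has normal n = PQ × PR = (36, -24, -24) and equation n·X = -60.
Checking the remaining points: n·S = -60, n·T = -60, n·U = -60.
All equal -60, so all 6 points lie in one plane.

Yes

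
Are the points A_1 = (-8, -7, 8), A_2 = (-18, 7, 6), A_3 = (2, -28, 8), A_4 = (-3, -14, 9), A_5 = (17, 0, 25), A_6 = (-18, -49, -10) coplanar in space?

Yes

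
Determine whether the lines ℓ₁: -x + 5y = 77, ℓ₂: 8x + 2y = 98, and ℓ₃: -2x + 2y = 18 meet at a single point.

Intersecting ℓ₁ and ℓ₂: solving the 2×2 system gives (x, y) = (8, 17).
Substitute into ℓ₃: (-2)(8) + (2)(17) = 18.
This equals 18, so (8, 17) lies on all three lines and they are concurrent.

Yes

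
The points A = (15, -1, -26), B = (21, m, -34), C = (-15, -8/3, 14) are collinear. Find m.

-2/3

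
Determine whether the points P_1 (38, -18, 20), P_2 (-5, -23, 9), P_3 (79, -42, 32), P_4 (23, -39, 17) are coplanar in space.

With P_1 as base: P_1P_2 = (-43, -5, -11), P_1P_3 = (41, -24, 12), P_1P_4 = (-15, -21, -3).
P_1P_3 × P_1P_4 = (324, -57, -1221).
P_1P_2 · (P_1P_3 × P_1P_4) = -216.
Since -216 ≠ 0, the four points are not coplanar.

No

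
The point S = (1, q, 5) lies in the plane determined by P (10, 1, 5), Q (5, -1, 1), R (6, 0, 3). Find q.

1

Coplanarity requires PQ · (PR × PS) = 0.
PQ = (-5, -2, -4), PR = (-4, -1, -2); the triple product is linear in q with coefficient 6 and constant term -6.
Setting it to zero: q = 1.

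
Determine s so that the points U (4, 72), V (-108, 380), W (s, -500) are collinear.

Collinearity: (W − U) must be parallel to (V − U) = (-112, 308).
Cross-multiplying the components: (s − 4)·(308) = (-572)·(-112).
Solving gives s = 212.

212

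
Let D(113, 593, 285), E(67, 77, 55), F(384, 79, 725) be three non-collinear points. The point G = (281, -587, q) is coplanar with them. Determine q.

A normal to the plane is n = DE × DF = (-345260, -42090, 163480).
G lies in the plane iff n · DG = 0.
This gives (163480)q + (-54929280) = 0, so q = 336.

336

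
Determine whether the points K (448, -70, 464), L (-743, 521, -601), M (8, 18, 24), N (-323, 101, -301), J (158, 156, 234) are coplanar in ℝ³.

Yes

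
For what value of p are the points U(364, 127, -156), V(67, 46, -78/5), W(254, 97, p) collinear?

Collinearity requires UV × UW = 0; each component is linear in p.
The x-component gives (-81)p + (-8424) = 0, so p = -104.
The remaining components then also vanish.

-104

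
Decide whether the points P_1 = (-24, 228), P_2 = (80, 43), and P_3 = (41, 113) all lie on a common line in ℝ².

No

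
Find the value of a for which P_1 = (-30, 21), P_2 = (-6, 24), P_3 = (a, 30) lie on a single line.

42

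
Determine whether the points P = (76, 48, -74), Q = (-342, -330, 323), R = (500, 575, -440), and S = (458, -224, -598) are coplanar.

The four points are coplanar iff the 3×3 determinant with rows PQ, PR, PS is zero.
Rows: (-418, -378, 397), (424, 527, -366), (382, -272, -524).
Expanding along the first row: (-418)(-375700) − (-378)(-82364) + (397)(-316642) = 202134.
Nonzero ⇒ not coplanar.

No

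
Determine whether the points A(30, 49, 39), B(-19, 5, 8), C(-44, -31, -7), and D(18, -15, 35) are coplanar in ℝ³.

No

With A as base: AB = (-49, -44, -31), AC = (-74, -80, -46), AD = (-12, -64, -4).
AC × AD = (-2624, 256, 3776).
AB · (AC × AD) = 256.
Since 256 ≠ 0, the four points are not coplanar.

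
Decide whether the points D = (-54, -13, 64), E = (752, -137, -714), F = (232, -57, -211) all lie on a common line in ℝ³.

No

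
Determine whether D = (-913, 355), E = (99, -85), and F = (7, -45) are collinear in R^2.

Yes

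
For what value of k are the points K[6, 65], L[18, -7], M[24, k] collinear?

-43

The three points are collinear iff det[KL; KM] = 0.
This determinant is linear in k: (12)k + (516) = 0, so k = -43.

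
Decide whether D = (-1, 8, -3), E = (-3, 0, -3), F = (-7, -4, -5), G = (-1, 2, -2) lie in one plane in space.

Yes

With D as base: DE = (-2, -8, 0), DF = (-6, -12, -2), DG = (0, -6, 1).
DF × DG = (-24, 6, 36).
DE · (DF × DG) = 0.
The scalar triple product vanishes, so the four points are coplanar.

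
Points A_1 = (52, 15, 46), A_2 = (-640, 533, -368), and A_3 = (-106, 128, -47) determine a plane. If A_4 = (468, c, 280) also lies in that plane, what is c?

The plane through A_1, A_2, A_3 has equation −1392x + 1056y + 3648z = 111264.
Substituting A_4: (1056)c + (369984) = 111264, so c = -245.

-245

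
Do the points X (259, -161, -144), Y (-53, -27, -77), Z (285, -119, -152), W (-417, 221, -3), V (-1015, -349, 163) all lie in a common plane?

Yes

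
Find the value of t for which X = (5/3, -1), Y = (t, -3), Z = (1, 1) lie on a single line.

The three points are collinear iff det[XY; XZ] = 0.
This determinant is linear in t: (2)t + (-14/3) = 0, so t = 7/3.

7/3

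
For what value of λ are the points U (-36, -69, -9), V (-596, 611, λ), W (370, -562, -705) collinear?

951

Collinearity requires UV × UW = 0; each component is linear in λ.
The x-component gives (493)λ + (-468843) = 0, so λ = 951.
The remaining components then also vanish.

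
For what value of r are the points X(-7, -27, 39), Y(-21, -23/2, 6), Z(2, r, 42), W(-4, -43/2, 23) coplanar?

Coplanarity ⇔ det[XY; XZ; XW] = 0.
Expanding, this is linear in r: (323)r + (9690) = 0.
So r = -30.

-30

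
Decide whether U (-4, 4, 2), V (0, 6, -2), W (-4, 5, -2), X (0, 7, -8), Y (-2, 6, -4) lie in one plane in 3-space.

No

The plane through U, V, W has normal n = UV × UW = (-4, 16, 4) and equation n·P = 88.
Checking the remaining points: n·X = 80, n·Y = 88.
Since n·X = 80 ≠ 88, X is off the plane and the points are not all coplanar.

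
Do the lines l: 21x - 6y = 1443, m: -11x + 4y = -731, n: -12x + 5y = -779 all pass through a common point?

Yes

Lines aᵢx + bᵢy = cᵢ with pairwise distinct directions are concurrent exactly when det[aᵢ bᵢ cᵢ] = 0.
Here the determinant is 0.
It vanishes, so the lines are concurrent at (77, 29).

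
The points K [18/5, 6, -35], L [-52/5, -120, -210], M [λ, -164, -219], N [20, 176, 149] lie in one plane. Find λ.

-64/5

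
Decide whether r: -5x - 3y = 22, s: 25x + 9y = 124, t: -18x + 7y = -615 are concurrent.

Yes

Lines aᵢx + bᵢy = cᵢ with pairwise distinct directions are concurrent exactly when det[aᵢ bᵢ cᵢ] = 0.
Here the determinant is 0.
It vanishes, so the lines are concurrent at (19, -39).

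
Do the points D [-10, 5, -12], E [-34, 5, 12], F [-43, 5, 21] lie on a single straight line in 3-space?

DE = (-24, 0, 24), DF = (-33, 0, 33).
Each component of DF is 11/8 times the corresponding component of DE, so DF = 11/8·DE and the points are collinear.

Yes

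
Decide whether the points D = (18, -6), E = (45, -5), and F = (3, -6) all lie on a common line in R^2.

DE = (27, 1), DF = (-15, 0).
If collinear, DF would be a scalar multiple of DE. But (27)·(0) ≠ (1)·(-15) (difference 15), so they are not parallel; the points are not collinear.

No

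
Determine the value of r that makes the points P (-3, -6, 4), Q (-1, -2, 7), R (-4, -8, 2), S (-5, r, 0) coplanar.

Normal to plane PQR: n = (-2, 1, 0); plane equation n·X = 0.
Requiring n·S = 0: (1)r + (10) = 0.
So r = -10.

-10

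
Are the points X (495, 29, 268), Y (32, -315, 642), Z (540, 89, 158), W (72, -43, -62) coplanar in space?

A normal to the plane through X, Y, Z is n = XY × XZ = (15400, -34100, -12300).
The plane has equation n·P = 3337700. For W: n·W = 3337700.
Equal, so W lies in the plane and all four are coplanar.

Yes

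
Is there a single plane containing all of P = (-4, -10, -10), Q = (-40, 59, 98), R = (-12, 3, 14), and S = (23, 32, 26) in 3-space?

With P as base: PQ = (-36, 69, 108), PR = (-8, 13, 24), PS = (27, 42, 36).
PR × PS = (-540, 936, -687).
PQ · (PR × PS) = 9828.
Since 9828 ≠ 0, the four points are not coplanar.

No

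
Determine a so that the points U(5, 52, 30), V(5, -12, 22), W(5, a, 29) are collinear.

44

Direction UV = (0, -64, -8). From the z-coordinate of W, the parameter along the line is τ = (29 − 30)/(-8) = 1/8.
Then a = 52 + 1/8·(-64) = 44.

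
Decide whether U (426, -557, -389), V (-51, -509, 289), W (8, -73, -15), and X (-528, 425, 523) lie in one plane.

No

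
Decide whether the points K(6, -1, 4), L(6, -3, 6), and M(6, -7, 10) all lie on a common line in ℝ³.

KL = (0, -2, 2), KM = (0, -6, 6).
KL × KM = (0, 0, 0).
The cross product vanishes, so the three points are collinear.

Yes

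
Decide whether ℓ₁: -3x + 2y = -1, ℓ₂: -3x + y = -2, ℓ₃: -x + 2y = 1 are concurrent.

Yes

The three lines meet at one point iff the augmented coefficient matrix [aᵢ bᵢ cᵢ] has rank < 3, i.e. its determinant vanishes.
Here the determinant is 0.
It vanishes, so the lines are concurrent at (1, 1).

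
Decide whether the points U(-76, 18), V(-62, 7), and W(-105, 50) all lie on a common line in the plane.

No

UV = (14, -11), UW = (-29, 32).
det[UV; UW] = (14)(32) − (-11)(-29) = 129.
The determinant is nonzero, so they are not collinear.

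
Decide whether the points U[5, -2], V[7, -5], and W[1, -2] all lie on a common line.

UV = (2, -3), UW = (-4, 0).
Twice the signed area of △UVW is (2)(0) − (-3)(-4) = -12.
The area is nonzero, so the three points are not collinear.

No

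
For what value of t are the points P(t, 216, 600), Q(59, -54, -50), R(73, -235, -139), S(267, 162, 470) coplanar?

319

Coplanarity ⇔ det[PQ; PR; PS] = 0.
Expanding, this is linear in t: (74896)t + (-23891824) = 0.
So t = 319.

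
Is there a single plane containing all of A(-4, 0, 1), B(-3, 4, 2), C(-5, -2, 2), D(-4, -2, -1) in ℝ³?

The four points are coplanar iff the 3×3 determinant with rows AB, AC, AD is zero.
Rows: (1, 4, 1), (-1, -2, 1), (0, -2, -2).
Expanding along the first row: (1)(6) − (4)(2) + (1)(2) = 0.
Zero determinant ⇒ coplanar.

Yes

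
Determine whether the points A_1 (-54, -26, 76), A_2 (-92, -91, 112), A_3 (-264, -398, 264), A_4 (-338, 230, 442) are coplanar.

With A_1 as base: A_1A_2 = (-38, -65, 36), A_1A_3 = (-210, -372, 188), A_1A_4 = (-284, 256, 366).
A_1A_3 × A_1A_4 = (-184280, 23468, -159408).
A_1A_2 · (A_1A_3 × A_1A_4) = -261468.
Since -261468 ≠ 0, the four points are not coplanar.

No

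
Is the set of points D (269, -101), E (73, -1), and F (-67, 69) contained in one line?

DE = (-196, 100), DF = (-336, 170).
det[DE; DF] = (-196)(170) − (100)(-336) = 280.
The determinant is nonzero, so they are not collinear.

No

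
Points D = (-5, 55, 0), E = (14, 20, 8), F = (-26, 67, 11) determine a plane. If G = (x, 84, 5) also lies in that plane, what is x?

-33

Coplanarity requires DE · (DF × DG) = 0.
DE = (19, -35, 8), DF = (-21, 12, 11); the triple product is linear in x with coefficient -481 and constant term -15873.
Setting it to zero: x = -33.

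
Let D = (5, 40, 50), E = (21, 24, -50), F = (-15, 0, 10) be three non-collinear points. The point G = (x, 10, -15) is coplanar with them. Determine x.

0

A normal to the plane is n = DE × DF = (-3360, 2640, -960).
G lies in the plane iff n · DG = 0.
This gives (-3360)x + (0) = 0, so x = 0.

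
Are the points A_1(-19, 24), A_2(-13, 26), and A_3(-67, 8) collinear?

Yes

A_1A_2 = (6, 2), A_1A_3 = (-48, -16).
Checking proportionality: A_1A_3 = -8·A_1A_2, so the vectors are parallel and the points are collinear.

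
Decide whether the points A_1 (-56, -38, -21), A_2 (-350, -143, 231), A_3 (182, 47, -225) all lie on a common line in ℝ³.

A_1A_2 = (-294, -105, 252), A_1A_3 = (238, 85, -204).
Each component of A_1A_3 is -17/21 times the corresponding component of A_1A_2, so A_1A_3 = -17/21·A_1A_2 and the points are collinear.

Yes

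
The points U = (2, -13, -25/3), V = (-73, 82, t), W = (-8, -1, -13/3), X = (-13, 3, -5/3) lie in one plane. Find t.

20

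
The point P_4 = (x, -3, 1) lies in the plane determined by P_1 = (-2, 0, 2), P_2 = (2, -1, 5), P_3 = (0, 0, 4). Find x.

0

The plane through P_1, P_2, P_3 has equation −2x − 2y + 2z = 8.
Substituting P_4: (-2)x + (8) = 8, so x = 0.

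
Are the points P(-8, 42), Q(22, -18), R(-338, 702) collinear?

Yes

PQ = (30, -60), PR = (-330, 660).
Checking proportionality: PR = -11·PQ, so the vectors are parallel and the points are collinear.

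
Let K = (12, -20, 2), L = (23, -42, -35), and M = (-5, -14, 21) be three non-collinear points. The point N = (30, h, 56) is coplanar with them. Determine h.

The plane through K, L, M has equation −196x + 420y − 308z = -11368.
Substituting N: (420)h + (-23128) = -11368, so h = 28.

28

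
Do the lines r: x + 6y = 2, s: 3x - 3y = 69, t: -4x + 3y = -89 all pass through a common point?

Yes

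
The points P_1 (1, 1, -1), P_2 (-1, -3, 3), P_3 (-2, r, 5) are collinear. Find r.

-5

Collinearity requires P_1P_2 × P_1P_3 = 0; each component is linear in r.
The x-component gives (-4)r + (-20) = 0, so r = -5.
The remaining components then also vanish.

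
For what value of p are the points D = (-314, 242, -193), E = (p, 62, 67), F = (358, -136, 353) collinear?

6

Collinearity requires DE × DF = 0; each component is linear in p.
The y-component gives (-546)p + (3276) = 0, so p = 6.
The remaining components then also vanish.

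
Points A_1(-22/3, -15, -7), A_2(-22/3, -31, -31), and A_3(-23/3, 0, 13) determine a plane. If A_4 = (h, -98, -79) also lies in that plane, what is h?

The plane through A_1, A_2, A_3 has equation 40x + 8y − (16/3)z = -376.
Substituting A_4: (40)h + (-1088/3) = -376, so h = -1/3.

-1/3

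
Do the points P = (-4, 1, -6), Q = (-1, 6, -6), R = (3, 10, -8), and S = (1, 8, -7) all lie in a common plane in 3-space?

Yes

With P as base: PQ = (3, 5, 0), PR = (7, 9, -2), PS = (5, 7, -1).
PR × PS = (5, -3, 4).
PQ · (PR × PS) = 0.
The scalar triple product vanishes, so the four points are coplanar.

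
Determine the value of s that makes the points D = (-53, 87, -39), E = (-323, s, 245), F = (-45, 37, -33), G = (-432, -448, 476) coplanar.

7

Normal to plane DFG: n = (-22540, -6394, -23230); plane equation n·P = 1544312.
Requiring n·E = 1544312: (-6394)s + (1589070) = 1544312.
So s = 7.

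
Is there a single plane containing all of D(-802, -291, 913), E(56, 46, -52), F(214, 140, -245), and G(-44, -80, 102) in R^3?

With D as base: DE = (858, 337, -965), DF = (1016, 431, -1158), DG = (758, 211, -811).
DF × DG = (-105203, -53788, -112322).
DE · (DF × DG) = 0.
The scalar triple product vanishes, so the four points are coplanar.

Yes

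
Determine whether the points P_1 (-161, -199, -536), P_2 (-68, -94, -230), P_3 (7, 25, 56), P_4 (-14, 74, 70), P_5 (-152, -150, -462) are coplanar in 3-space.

Yes

The plane through P_1, P_2, P_3 has normal n = P_1P_2 × P_1P_3 = (-6384, -3648, 3192) and equation n·P = 42864.
Checking the remaining points: n·P_4 = 42864, n·P_5 = 42864.
All equal 42864, so all 5 points lie in one plane.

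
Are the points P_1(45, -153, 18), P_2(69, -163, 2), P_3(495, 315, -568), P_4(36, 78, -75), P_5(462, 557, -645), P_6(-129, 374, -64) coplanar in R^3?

No

The plane through P_1, P_2, P_3 has normal n = P_1P_2 × P_1P_3 = (13348, 6864, 15732) and equation n·P = -166356.
Checking the remaining points: n·P_4 = -163980, n·P_5 = -157116, n·P_6 = -161604.
Since n·P_4 = -163980 ≠ -166356, P_4 is off the plane and the points are not all coplanar.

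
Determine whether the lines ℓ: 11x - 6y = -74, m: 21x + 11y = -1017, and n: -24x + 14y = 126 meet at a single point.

Intersecting ℓ and m: solving the 2×2 system gives (x, y) = (-28, -39).
Substitute into n: (-24)(-28) + (14)(-39) = 126.
This equals 126, so (-28, -39) lies on all three lines and they are concurrent.

Yes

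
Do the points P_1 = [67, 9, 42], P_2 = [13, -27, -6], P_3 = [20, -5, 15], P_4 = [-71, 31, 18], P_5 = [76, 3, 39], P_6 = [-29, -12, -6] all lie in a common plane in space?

No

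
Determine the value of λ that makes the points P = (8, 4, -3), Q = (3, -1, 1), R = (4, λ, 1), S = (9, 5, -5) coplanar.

Normal to plane PQS: n = (6, -6, 0); plane equation n·X = 24.
Requiring n·R = 24: (-6)λ + (24) = 24.
So λ = 0.

0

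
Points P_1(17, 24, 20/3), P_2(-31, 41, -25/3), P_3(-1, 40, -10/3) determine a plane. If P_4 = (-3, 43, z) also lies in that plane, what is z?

-5

Coplanarity requires P_1P_2 · (P_1P_3 × P_1P_4) = 0.
P_1P_2 = (-48, 17, -15), P_1P_3 = (-18, 16, -10); the triple product is linear in z with coefficient -462 and constant term -2310.
Setting it to zero: z = -5.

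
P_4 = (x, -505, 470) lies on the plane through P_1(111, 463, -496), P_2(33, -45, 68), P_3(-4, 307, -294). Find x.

The plane through P_1, P_2, P_3 has equation −14632x − 49104y − 46252z = -1418312.
Substituting P_4: (-14632)x + (3059080) = -1418312, so x = 306.

306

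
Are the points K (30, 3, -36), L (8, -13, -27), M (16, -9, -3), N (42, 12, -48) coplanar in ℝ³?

The four points are coplanar iff the 3×3 determinant with rows KL, KM, KN is zero.
Rows: (-22, -16, 9), (-14, -12, 33), (12, 9, -12).
Expanding along the first row: (-22)(-153) − (-16)(-228) + (9)(18) = -120.
Nonzero ⇒ not coplanar.

No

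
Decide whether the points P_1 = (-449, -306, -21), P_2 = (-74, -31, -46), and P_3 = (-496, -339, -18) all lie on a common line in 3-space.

No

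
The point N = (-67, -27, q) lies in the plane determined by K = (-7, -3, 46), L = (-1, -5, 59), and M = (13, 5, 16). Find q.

The plane through K, L, M has equation −44x + 440y + 88z = 3036.
Substituting N: (88)q + (-8932) = 3036, so q = 136.

136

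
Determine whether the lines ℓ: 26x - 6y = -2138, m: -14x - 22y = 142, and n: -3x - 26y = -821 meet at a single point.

Lines aᵢx + bᵢy = cᵢ with pairwise distinct directions are concurrent exactly when det[aᵢ bᵢ cᵢ] = 0.
Here the determinant is 0.
It vanishes, so the lines are concurrent at (-73, 40).

Yes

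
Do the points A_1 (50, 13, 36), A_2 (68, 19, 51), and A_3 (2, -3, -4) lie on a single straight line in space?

Yes

A_1A_2 = (18, 6, 15), A_1A_3 = (-48, -16, -40).
A_1A_2 × A_1A_3 = (0, 0, 0).
The cross product vanishes, so the three points are collinear.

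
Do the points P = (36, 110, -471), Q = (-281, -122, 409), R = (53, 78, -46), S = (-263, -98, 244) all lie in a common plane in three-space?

The four points are coplanar iff the 3×3 determinant with rows PQ, PR, PS is zero.
Rows: (-317, -232, 880), (17, -32, 425), (-299, -208, 715).
Expanding along the first row: (-317)(65520) − (-232)(139230) + (880)(-13104) = 0.
Zero determinant ⇒ coplanar.

Yes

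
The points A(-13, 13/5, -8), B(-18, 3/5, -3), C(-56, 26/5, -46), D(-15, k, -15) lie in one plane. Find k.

4

The points are coplanar iff AB · (AC × AD) = 0.
Expanding, this is linear in k: (-405)k + (1620) = 0.
So k = 4.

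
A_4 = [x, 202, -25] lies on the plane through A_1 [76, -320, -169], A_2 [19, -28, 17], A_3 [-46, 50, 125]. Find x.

135

Coplanarity requires A_1A_2 · (A_1A_3 × A_1A_4) = 0.
A_1A_2 = (-57, 292, 186), A_1A_3 = (-122, 370, 294); the triple product is linear in x with coefficient 17028 and constant term -2298780.
Setting it to zero: x = 135.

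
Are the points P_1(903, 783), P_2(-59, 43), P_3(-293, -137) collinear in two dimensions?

P_1P_2 = (-962, -740), P_1P_3 = (-1196, -920).
Twice the signed area of △P_1P_2P_3 is (-962)(-920) − (-740)(-1196) = 0.
The triangle is degenerate (zero area), so the points are collinear.

Yes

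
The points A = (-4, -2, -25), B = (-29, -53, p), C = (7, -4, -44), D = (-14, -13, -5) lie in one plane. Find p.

30

Normal to plane ACD: n = (-249, -30, -141); plane equation n·P = 4581.
Requiring n·B = 4581: (-141)p + (8811) = 4581.
So p = 30.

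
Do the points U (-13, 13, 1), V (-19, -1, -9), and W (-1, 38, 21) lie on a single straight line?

UV = (-6, -14, -10), UW = (12, 25, 20).
Comparing components 2 and 3: (-14)(20) − (-10)(25) = -30 ≠ 0, so UV and UW are not parallel and the points are not collinear.

No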